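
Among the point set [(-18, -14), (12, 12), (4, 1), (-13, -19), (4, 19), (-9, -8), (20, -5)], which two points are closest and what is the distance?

Computing all pairwise distances among 7 points:

d((-18, -14), (12, 12)) = 39.6989
d((-18, -14), (4, 1)) = 26.6271
d((-18, -14), (-13, -19)) = 7.0711 <-- minimum
d((-18, -14), (4, 19)) = 39.6611
d((-18, -14), (-9, -8)) = 10.8167
d((-18, -14), (20, -5)) = 39.0512
d((12, 12), (4, 1)) = 13.6015
d((12, 12), (-13, -19)) = 39.8246
d((12, 12), (4, 19)) = 10.6301
d((12, 12), (-9, -8)) = 29.0
d((12, 12), (20, -5)) = 18.7883
d((4, 1), (-13, -19)) = 26.2488
d((4, 1), (4, 19)) = 18.0
d((4, 1), (-9, -8)) = 15.8114
d((4, 1), (20, -5)) = 17.088
d((-13, -19), (4, 19)) = 41.6293
d((-13, -19), (-9, -8)) = 11.7047
d((-13, -19), (20, -5)) = 35.8469
d((4, 19), (-9, -8)) = 29.9666
d((4, 19), (20, -5)) = 28.8444
d((-9, -8), (20, -5)) = 29.1548

Closest pair: (-18, -14) and (-13, -19) with distance 7.0711

The closest pair is (-18, -14) and (-13, -19) with Euclidean distance 7.0711. For 7 points, brute-force pairwise comparison is shown above. For large n, the divide-and-conquer algorithm (sort by x, recurse on halves, check the dividing strip) achieves O(n log n).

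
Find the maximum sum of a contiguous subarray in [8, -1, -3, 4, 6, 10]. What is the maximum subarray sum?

Using Kadane's algorithm on [8, -1, -3, 4, 6, 10]:

Scanning through the array:
Position 1 (value -1): max_ending_here = 7, max_so_far = 8
Position 2 (value -3): max_ending_here = 4, max_so_far = 8
Position 3 (value 4): max_ending_here = 8, max_so_far = 8
Position 4 (value 6): max_ending_here = 14, max_so_far = 14
Position 5 (value 10): max_ending_here = 24, max_so_far = 24

Maximum subarray: [8, -1, -3, 4, 6, 10]
Maximum sum: 24

The maximum subarray is [8, -1, -3, 4, 6, 10] with sum 24. This subarray runs from index 0 to index 5.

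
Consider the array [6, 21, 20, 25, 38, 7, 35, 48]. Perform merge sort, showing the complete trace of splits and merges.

Merge sort trace:

Split: [6, 21, 20, 25, 38, 7, 35, 48] -> [6, 21, 20, 25] and [38, 7, 35, 48]
  Split: [6, 21, 20, 25] -> [6, 21] and [20, 25]
    Split: [6, 21] -> [6] and [21]
    Merge: [6] + [21] -> [6, 21]
    Split: [20, 25] -> [20] and [25]
    Merge: [20] + [25] -> [20, 25]
  Merge: [6, 21] + [20, 25] -> [6, 20, 21, 25]
  Split: [38, 7, 35, 48] -> [38, 7] and [35, 48]
    Split: [38, 7] -> [38] and [7]
    Merge: [38] + [7] -> [7, 38]
    Split: [35, 48] -> [35] and [48]
    Merge: [35] + [48] -> [35, 48]
  Merge: [7, 38] + [35, 48] -> [7, 35, 38, 48]
Merge: [6, 20, 21, 25] + [7, 35, 38, 48] -> [6, 7, 20, 21, 25, 35, 38, 48]

Final sorted array: [6, 7, 20, 21, 25, 35, 38, 48]

The merge sort proceeds by recursively splitting the array and merging sorted halves.
After all merges, the sorted array is [6, 7, 20, 21, 25, 35, 38, 48].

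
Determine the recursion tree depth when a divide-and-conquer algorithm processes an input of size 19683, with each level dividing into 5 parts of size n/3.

For divide and conquer with division factor 3:

Problem sizes at each level:
Level 0: 19683
Level 1: 6561
Level 2: 2187
Level 3: 729
Level 4: 243
Level 5: 81
Level 6: 27
Level 7: 9
Level 8: 3
Level 9: 1

The root is level 0 and the size-1 base case is level 9 (the tree spans levels 0 through 9, i.e. 10 levels counting the root), so the depth is the number of divisions: log_3(19683) = 9

The recursion tree depth is log_3(19683) = 9. At each level, the problem size is divided by 3, so it takes 9 divisions to reduce to a base case of size 1. The algorithm makes 5 recursive calls at each level.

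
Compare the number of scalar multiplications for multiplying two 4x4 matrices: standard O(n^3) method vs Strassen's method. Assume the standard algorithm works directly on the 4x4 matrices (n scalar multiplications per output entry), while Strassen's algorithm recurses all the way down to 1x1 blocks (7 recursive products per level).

Matrix multiplication for 4x4 matrices:

Standard algorithm: 4^3 = 64 multiplications
Strassen's algorithm: 7^(log2(4)) = 7^2 = 49 multiplications
Savings: 64 - 49 = 15 multiplications

Standard: 64 multiplications (4^3). Strassen: 49 multiplications (7^2). Strassen reduces 8 recursive multiplications to 7 at each level.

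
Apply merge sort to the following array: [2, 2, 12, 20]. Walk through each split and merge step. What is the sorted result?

Merge sort trace:

Split: [2, 2, 12, 20] -> [2, 2] and [12, 20]
  Split: [2, 2] -> [2] and [2]
  Merge: [2] + [2] -> [2, 2]
  Split: [12, 20] -> [12] and [20]
  Merge: [12] + [20] -> [12, 20]
Merge: [2, 2] + [12, 20] -> [2, 2, 12, 20]

Final sorted array: [2, 2, 12, 20]

The merge sort proceeds by recursively splitting the array and merging sorted halves.
After all merges, the sorted array is [2, 2, 12, 20].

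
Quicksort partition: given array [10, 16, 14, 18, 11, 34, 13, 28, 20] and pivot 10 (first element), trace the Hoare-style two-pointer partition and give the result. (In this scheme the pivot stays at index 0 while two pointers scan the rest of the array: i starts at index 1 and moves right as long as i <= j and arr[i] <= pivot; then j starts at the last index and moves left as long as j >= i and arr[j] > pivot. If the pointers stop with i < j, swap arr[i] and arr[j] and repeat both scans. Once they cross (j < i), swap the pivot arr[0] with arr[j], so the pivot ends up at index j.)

Hoare-style two-pointer partition with pivot = 10:

Initial array: [10, 16, 14, 18, 11, 34, 13, 28, 20]

Pointers start at i = 1, j = 8.
i ends at 1, j ends at 0: the pointers have crossed (j < i), so scanning stops.

j = 0, so swapping arr[0] with arr[j] leaves the pivot at position 0: [10, 16, 14, 18, 11, 34, 13, 28, 20]
Pivot position: 0

After partitioning with pivot 10, the array becomes [10, 16, 14, 18, 11, 34, 13, 28, 20]. The pivot is placed at index 0. All elements to the left of the pivot are <= 10, and all elements to the right are > 10.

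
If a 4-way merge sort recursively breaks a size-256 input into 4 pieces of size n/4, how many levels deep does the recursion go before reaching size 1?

For divide and conquer with division factor 4:

Problem sizes at each level:
Level 0: 256
Level 1: 64
Level 2: 16
Level 3: 4
Level 4: 1

The root is level 0 and the size-1 base case is level 4 (the tree spans levels 0 through 4, i.e. 5 levels counting the root), so the depth is the number of divisions: log_4(256) = 4

The recursion tree depth is log_4(256) = 4. At each level, the problem size is divided by 4, so it takes 4 divisions to reduce to a base case of size 1. The algorithm makes 4 recursive calls at each level.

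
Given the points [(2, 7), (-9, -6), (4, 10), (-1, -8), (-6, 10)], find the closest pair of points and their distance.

Computing all pairwise distances among 5 points:

d((2, 7), (-9, -6)) = 17.0294
d((2, 7), (4, 10)) = 3.6056 <-- minimum
d((2, 7), (-1, -8)) = 15.2971
d((2, 7), (-6, 10)) = 8.544
d((-9, -6), (4, 10)) = 20.6155
d((-9, -6), (-1, -8)) = 8.2462
d((-9, -6), (-6, 10)) = 16.2788
d((4, 10), (-1, -8)) = 18.6815
d((4, 10), (-6, 10)) = 10.0
d((-1, -8), (-6, 10)) = 18.6815

Closest pair: (2, 7) and (4, 10) with distance 3.6056

The closest pair is (2, 7) and (4, 10) with Euclidean distance 3.6056. For 5 points, brute-force pairwise comparison is shown above. For large n, the divide-and-conquer algorithm (sort by x, recurse on halves, check the dividing strip) achieves O(n log n).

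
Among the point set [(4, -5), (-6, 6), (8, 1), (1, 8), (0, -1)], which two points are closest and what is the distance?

Computing all pairwise distances among 5 points:

d((4, -5), (-6, 6)) = 14.8661
d((4, -5), (8, 1)) = 7.2111
d((4, -5), (1, 8)) = 13.3417
d((4, -5), (0, -1)) = 5.6569 <-- minimum
d((-6, 6), (8, 1)) = 14.8661
d((-6, 6), (1, 8)) = 7.2801
d((-6, 6), (0, -1)) = 9.2195
d((8, 1), (1, 8)) = 9.8995
d((8, 1), (0, -1)) = 8.2462
d((1, 8), (0, -1)) = 9.0554

Closest pair: (4, -5) and (0, -1) with distance 5.6569

The closest pair is (4, -5) and (0, -1) with Euclidean distance 5.6569. For 5 points, brute-force pairwise comparison is shown above. For large n, the divide-and-conquer algorithm (sort by x, recurse on halves, check the dividing strip) achieves O(n log n).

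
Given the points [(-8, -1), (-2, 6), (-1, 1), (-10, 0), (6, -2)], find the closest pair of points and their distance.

Computing all pairwise distances among 5 points:

d((-8, -1), (-2, 6)) = 9.2195
d((-8, -1), (-1, 1)) = 7.2801
d((-8, -1), (-10, 0)) = 2.2361 <-- minimum
d((-8, -1), (6, -2)) = 14.0357
d((-2, 6), (-1, 1)) = 5.099
d((-2, 6), (-10, 0)) = 10.0
d((-2, 6), (6, -2)) = 11.3137
d((-1, 1), (-10, 0)) = 9.0554
d((-1, 1), (6, -2)) = 7.6158
d((-10, 0), (6, -2)) = 16.1245

Closest pair: (-8, -1) and (-10, 0) with distance 2.2361

The closest pair is (-8, -1) and (-10, 0) with Euclidean distance 2.2361. For 5 points, brute-force pairwise comparison is shown above. For large n, the divide-and-conquer algorithm (sort by x, recurse on halves, check the dividing strip) achieves O(n log n).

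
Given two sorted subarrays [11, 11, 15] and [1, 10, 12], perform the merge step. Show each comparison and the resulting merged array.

Merging process:

Compare 11 vs 1: take 1 from right. Merged: [1]
Compare 11 vs 10: take 10 from right. Merged: [1, 10]
Compare 11 vs 12: take 11 from left. Merged: [1, 10, 11]
Compare 11 vs 12: take 11 from left. Merged: [1, 10, 11, 11]
Compare 15 vs 12: take 12 from right. Merged: [1, 10, 11, 11, 12]
Append remaining from left: [15]. Merged: [1, 10, 11, 11, 12, 15]

Final merged array: [1, 10, 11, 11, 12, 15]
Total comparisons: 5

The merged array is [1, 10, 11, 11, 12, 15], requiring 5 comparisons. The merge step runs in O(n) time where n is the total number of elements.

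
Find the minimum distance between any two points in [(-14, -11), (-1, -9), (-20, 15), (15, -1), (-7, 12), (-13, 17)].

Computing all pairwise distances among 6 points:

d((-14, -11), (-1, -9)) = 13.1529
d((-14, -11), (-20, 15)) = 26.6833
d((-14, -11), (15, -1)) = 30.6757
d((-14, -11), (-7, 12)) = 24.0416
d((-14, -11), (-13, 17)) = 28.0179
d((-1, -9), (-20, 15)) = 30.6105
d((-1, -9), (15, -1)) = 17.8885
d((-1, -9), (-7, 12)) = 21.8403
d((-1, -9), (-13, 17)) = 28.6356
d((-20, 15), (15, -1)) = 38.4838
d((-20, 15), (-7, 12)) = 13.3417
d((-20, 15), (-13, 17)) = 7.2801 <-- minimum
d((15, -1), (-7, 12)) = 25.5539
d((15, -1), (-13, 17)) = 33.2866
d((-7, 12), (-13, 17)) = 7.8102

Closest pair: (-20, 15) and (-13, 17) with distance 7.2801

The closest pair is (-20, 15) and (-13, 17) with Euclidean distance 7.2801. For 6 points, brute-force pairwise comparison is shown above. For large n, the divide-and-conquer algorithm (sort by x, recurse on halves, check the dividing strip) achieves O(n log n).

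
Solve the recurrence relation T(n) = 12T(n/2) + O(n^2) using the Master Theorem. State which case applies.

Master Theorem for T(n) = 12T(n/2) + O(n^2):

a = 12, b = 2, c = 2
log_b(a) = log_2(12) = 3.5850

Case 1: c = 2 < log_2(12) = 3.5850
T(n) = O(n^(log_2 12))

For T(n) = 12T(n/2) + O(n^2): log_2(12) = 3.5850. This is Case 1 of the Master Theorem (c < log_b(a), work dominated by leaves), giving O(n^(log_2 12)).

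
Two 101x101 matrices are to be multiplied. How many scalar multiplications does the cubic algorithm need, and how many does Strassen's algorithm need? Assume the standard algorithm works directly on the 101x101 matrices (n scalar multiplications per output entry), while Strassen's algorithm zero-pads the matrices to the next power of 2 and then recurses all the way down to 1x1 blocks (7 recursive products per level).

Matrix multiplication for 101x101 matrices:

Strassen's algorithm requires power-of-2 dimensions. Pad 101x101 to 128x128 (next power of 2).

Standard algorithm: 101^3 = 1030301 multiplications
Strassen's algorithm: 7^(log2(128)) = 7^7 = 823543 multiplications
Savings: 1030301 - 823543 = 206758 multiplications

Standard: 1030301 multiplications (101^3). Strassen: 823543 multiplications (7^7, after padding to 128x128). Strassen reduces 8 recursive multiplications to 7 at each level.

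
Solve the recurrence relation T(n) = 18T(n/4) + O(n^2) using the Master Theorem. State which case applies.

Master Theorem for T(n) = 18T(n/4) + O(n^2):

a = 18, b = 4, c = 2
log_b(a) = log_4(18) = 2.0850

Case 1: c = 2 < log_4(18) = 2.0850
T(n) = O(n^(log_4 18))

For T(n) = 18T(n/4) + O(n^2): log_4(18) = 2.0850. This is Case 1 of the Master Theorem (c < log_b(a), work dominated by leaves), giving O(n^(log_4 18)).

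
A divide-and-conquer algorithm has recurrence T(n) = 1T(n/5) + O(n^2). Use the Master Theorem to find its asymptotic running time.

Master Theorem for T(n) = 1T(n/5) + O(n^2):

a = 1, b = 5, c = 2
log_b(a) = log_5(1) = 0.0000

Case 3: c = 2 > log_5(1) = 0.0000
T(n) = O(n^2) = O(n^2)

For T(n) = 1T(n/5) + O(n^2): log_5(1) = 0.0000. This is Case 3 of the Master Theorem (c > log_b(a), work dominated by root), giving O(n^2).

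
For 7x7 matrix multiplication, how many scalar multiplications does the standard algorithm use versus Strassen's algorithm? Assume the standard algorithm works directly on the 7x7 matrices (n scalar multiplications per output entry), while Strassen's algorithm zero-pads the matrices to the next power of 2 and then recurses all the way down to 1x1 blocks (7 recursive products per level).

Matrix multiplication for 7x7 matrices:

Strassen's algorithm requires power-of-2 dimensions. Pad 7x7 to 8x8 (next power of 2).

Standard algorithm: 7^3 = 343 multiplications
Strassen's algorithm: 7^(log2(8)) = 7^3 = 343 multiplications
Savings: 343 - 343 = 0 multiplications

Standard: 343 multiplications (7^3). Strassen: 343 multiplications (7^3, after padding to 8x8). Strassen reduces 8 recursive multiplications to 7 at each level.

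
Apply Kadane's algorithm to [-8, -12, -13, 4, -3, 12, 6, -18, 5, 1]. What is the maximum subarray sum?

Using Kadane's algorithm on [-8, -12, -13, 4, -3, 12, 6, -18, 5, 1]:

Scanning through the array:
Position 1 (value -12): max_ending_here = -12, max_so_far = -8
Position 2 (value -13): max_ending_here = -13, max_so_far = -8
Position 3 (value 4): max_ending_here = 4, max_so_far = 4
Position 4 (value -3): max_ending_here = 1, max_so_far = 4
Position 5 (value 12): max_ending_here = 13, max_so_far = 13
Position 6 (value 6): max_ending_here = 19, max_so_far = 19
Position 7 (value -18): max_ending_here = 1, max_so_far = 19
Position 8 (value 5): max_ending_here = 6, max_so_far = 19
Position 9 (value 1): max_ending_here = 7, max_so_far = 19

Maximum subarray: [4, -3, 12, 6]
Maximum sum: 19

The maximum subarray is [4, -3, 12, 6] with sum 19. This subarray runs from index 3 to index 6.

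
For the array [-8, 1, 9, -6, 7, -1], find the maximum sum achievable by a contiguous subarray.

Using Kadane's algorithm on [-8, 1, 9, -6, 7, -1]:

Scanning through the array:
Position 1 (value 1): max_ending_here = 1, max_so_far = 1
Position 2 (value 9): max_ending_here = 10, max_so_far = 10
Position 3 (value -6): max_ending_here = 4, max_so_far = 10
Position 4 (value 7): max_ending_here = 11, max_so_far = 11
Position 5 (value -1): max_ending_here = 10, max_so_far = 11

Maximum subarray: [1, 9, -6, 7]
Maximum sum: 11

The maximum subarray is [1, 9, -6, 7] with sum 11. This subarray runs from index 1 to index 4.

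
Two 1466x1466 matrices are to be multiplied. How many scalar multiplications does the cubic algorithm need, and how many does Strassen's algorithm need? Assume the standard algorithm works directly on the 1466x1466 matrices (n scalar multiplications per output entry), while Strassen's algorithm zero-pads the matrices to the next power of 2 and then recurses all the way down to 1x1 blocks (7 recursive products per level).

Matrix multiplication for 1466x1466 matrices:

Strassen's algorithm requires power-of-2 dimensions. Pad 1466x1466 to 2048x2048 (next power of 2).

Standard algorithm: 1466^3 = 3150662696 multiplications
Strassen's algorithm: 7^(log2(2048)) = 7^11 = 1977326743 multiplications
Savings: 3150662696 - 1977326743 = 1173335953 multiplications

Standard: 3150662696 multiplications (1466^3). Strassen: 1977326743 multiplications (7^11, after padding to 2048x2048). Strassen reduces 8 recursive multiplications to 7 at each level.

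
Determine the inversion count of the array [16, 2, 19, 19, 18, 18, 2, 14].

Finding inversions in [16, 2, 19, 19, 18, 18, 2, 14]:

(0, 1): arr[0]=16 > arr[1]=2
(0, 6): arr[0]=16 > arr[6]=2
(0, 7): arr[0]=16 > arr[7]=14
(2, 4): arr[2]=19 > arr[4]=18
(2, 5): arr[2]=19 > arr[5]=18
(2, 6): arr[2]=19 > arr[6]=2
(2, 7): arr[2]=19 > arr[7]=14
(3, 4): arr[3]=19 > arr[4]=18
(3, 5): arr[3]=19 > arr[5]=18
(3, 6): arr[3]=19 > arr[6]=2
(3, 7): arr[3]=19 > arr[7]=14
(4, 6): arr[4]=18 > arr[6]=2
(4, 7): arr[4]=18 > arr[7]=14
(5, 6): arr[5]=18 > arr[6]=2
(5, 7): arr[5]=18 > arr[7]=14

Total inversions: 15

The array has 15 inversion(s): (0,1), (0,6), (0,7), (2,4), (2,5), (2,6), (2,7), (3,4), (3,5), (3,6), (3,7), (4,6), (4,7), (5,6), (5,7). Each pair (i,j) satisfies i < j and arr[i] > arr[j].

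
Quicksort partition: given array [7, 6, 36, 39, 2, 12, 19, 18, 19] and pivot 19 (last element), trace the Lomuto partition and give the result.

Lomuto partition with pivot = 19:

Initial array: [7, 6, 36, 39, 2, 12, 19, 18, 19]

arr[0]=7 <= 19: swap with position 0, array becomes [7, 6, 36, 39, 2, 12, 19, 18, 19]
arr[1]=6 <= 19: swap with position 1, array becomes [7, 6, 36, 39, 2, 12, 19, 18, 19]
arr[2]=36 > 19: no swap
arr[3]=39 > 19: no swap
arr[4]=2 <= 19: swap with position 2, array becomes [7, 6, 2, 39, 36, 12, 19, 18, 19]
arr[5]=12 <= 19: swap with position 3, array becomes [7, 6, 2, 12, 36, 39, 19, 18, 19]
arr[6]=19 <= 19: swap with position 4, array becomes [7, 6, 2, 12, 19, 39, 36, 18, 19]
arr[7]=18 <= 19: swap with position 5, array becomes [7, 6, 2, 12, 19, 18, 36, 39, 19]

Place pivot at position 6: [7, 6, 2, 12, 19, 18, 19, 39, 36]
Pivot position: 6

After partitioning with pivot 19, the array becomes [7, 6, 2, 12, 19, 18, 19, 39, 36]. The pivot is placed at index 6. All elements to the left of the pivot are <= 19, and all elements to the right are > 19.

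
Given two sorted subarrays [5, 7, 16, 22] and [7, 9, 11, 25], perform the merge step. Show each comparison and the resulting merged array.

Merging process:

Compare 5 vs 7: take 5 from left. Merged: [5]
Compare 7 vs 7: take 7 from left. Merged: [5, 7]
Compare 16 vs 7: take 7 from right. Merged: [5, 7, 7]
Compare 16 vs 9: take 9 from right. Merged: [5, 7, 7, 9]
Compare 16 vs 11: take 11 from right. Merged: [5, 7, 7, 9, 11]
Compare 16 vs 25: take 16 from left. Merged: [5, 7, 7, 9, 11, 16]
Compare 22 vs 25: take 22 from left. Merged: [5, 7, 7, 9, 11, 16, 22]
Append remaining from right: [25]. Merged: [5, 7, 7, 9, 11, 16, 22, 25]

Final merged array: [5, 7, 7, 9, 11, 16, 22, 25]
Total comparisons: 7

The merged array is [5, 7, 7, 9, 11, 16, 22, 25], requiring 7 comparisons. The merge step runs in O(n) time where n is the total number of elements.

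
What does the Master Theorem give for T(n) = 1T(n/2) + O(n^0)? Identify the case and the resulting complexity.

Master Theorem for T(n) = 1T(n/2) + O(n^0):

a = 1, b = 2, c = 0
log_b(a) = log_2(1) = 0.0000

Case 2: c = 0 = log_2(1) = 0.0000
T(n) = O(n^0 log n) = O(log n)

For T(n) = 1T(n/2) + O(n^0): log_2(1) = 0.0000. This is Case 2 of the Master Theorem (c = log_b(a), equal work at all levels), giving O(log n).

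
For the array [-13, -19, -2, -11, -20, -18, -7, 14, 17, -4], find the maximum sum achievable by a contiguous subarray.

Using Kadane's algorithm on [-13, -19, -2, -11, -20, -18, -7, 14, 17, -4]:

Scanning through the array:
Position 1 (value -19): max_ending_here = -19, max_so_far = -13
Position 2 (value -2): max_ending_here = -2, max_so_far = -2
Position 3 (value -11): max_ending_here = -11, max_so_far = -2
Position 4 (value -20): max_ending_here = -20, max_so_far = -2
Position 5 (value -18): max_ending_here = -18, max_so_far = -2
Position 6 (value -7): max_ending_here = -7, max_so_far = -2
Position 7 (value 14): max_ending_here = 14, max_so_far = 14
Position 8 (value 17): max_ending_here = 31, max_so_far = 31
Position 9 (value -4): max_ending_here = 27, max_so_far = 31

Maximum subarray: [14, 17]
Maximum sum: 31

The maximum subarray is [14, 17] with sum 31. This subarray runs from index 7 to index 8.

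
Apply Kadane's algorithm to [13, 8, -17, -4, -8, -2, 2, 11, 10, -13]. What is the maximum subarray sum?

Using Kadane's algorithm on [13, 8, -17, -4, -8, -2, 2, 11, 10, -13]:

Scanning through the array:
Position 1 (value 8): max_ending_here = 21, max_so_far = 21
Position 2 (value -17): max_ending_here = 4, max_so_far = 21
Position 3 (value -4): max_ending_here = 0, max_so_far = 21
Position 4 (value -8): max_ending_here = -8, max_so_far = 21
Position 5 (value -2): max_ending_here = -2, max_so_far = 21
Position 6 (value 2): max_ending_here = 2, max_so_far = 21
Position 7 (value 11): max_ending_here = 13, max_so_far = 21
Position 8 (value 10): max_ending_here = 23, max_so_far = 23
Position 9 (value -13): max_ending_here = 10, max_so_far = 23

Maximum subarray: [2, 11, 10]
Maximum sum: 23

The maximum subarray is [2, 11, 10] with sum 23. This subarray runs from index 6 to index 8.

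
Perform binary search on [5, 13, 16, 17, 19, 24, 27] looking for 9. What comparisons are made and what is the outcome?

Binary search for 9 in [5, 13, 16, 17, 19, 24, 27]:

lo=0, hi=6, mid=3, arr[mid]=17 -> 17 > 9, search left half
lo=0, hi=2, mid=1, arr[mid]=13 -> 13 > 9, search left half
lo=0, hi=0, mid=0, arr[mid]=5 -> 5 < 9, search right half
lo=1 > hi=0, target 9 not found

Binary search determines that 9 is not in the array after 3 comparisons. The search space was exhausted without finding the target.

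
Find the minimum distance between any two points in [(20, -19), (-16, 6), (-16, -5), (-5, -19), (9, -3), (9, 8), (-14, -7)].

Computing all pairwise distances among 7 points:

d((20, -19), (-16, 6)) = 43.8292
d((20, -19), (-16, -5)) = 38.6264
d((20, -19), (-5, -19)) = 25.0
d((20, -19), (9, -3)) = 19.4165
d((20, -19), (9, 8)) = 29.1548
d((20, -19), (-14, -7)) = 36.0555
d((-16, 6), (-16, -5)) = 11.0
d((-16, 6), (-5, -19)) = 27.313
d((-16, 6), (9, -3)) = 26.5707
d((-16, 6), (9, 8)) = 25.0799
d((-16, 6), (-14, -7)) = 13.1529
d((-16, -5), (-5, -19)) = 17.8045
d((-16, -5), (9, -3)) = 25.0799
d((-16, -5), (9, 8)) = 28.178
d((-16, -5), (-14, -7)) = 2.8284 <-- minimum
d((-5, -19), (9, -3)) = 21.2603
d((-5, -19), (9, 8)) = 30.4138
d((-5, -19), (-14, -7)) = 15.0
d((9, -3), (9, 8)) = 11.0
d((9, -3), (-14, -7)) = 23.3452
d((9, 8), (-14, -7)) = 27.4591

Closest pair: (-16, -5) and (-14, -7) with distance 2.8284

The closest pair is (-16, -5) and (-14, -7) with Euclidean distance 2.8284. For 7 points, brute-force pairwise comparison is shown above. For large n, the divide-and-conquer algorithm (sort by x, recurse on halves, check the dividing strip) achieves O(n log n).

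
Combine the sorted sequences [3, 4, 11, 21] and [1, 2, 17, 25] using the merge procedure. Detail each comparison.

Merging process:

Compare 3 vs 1: take 1 from right. Merged: [1]
Compare 3 vs 2: take 2 from right. Merged: [1, 2]
Compare 3 vs 17: take 3 from left. Merged: [1, 2, 3]
Compare 4 vs 17: take 4 from left. Merged: [1, 2, 3, 4]
Compare 11 vs 17: take 11 from left. Merged: [1, 2, 3, 4, 11]
Compare 21 vs 17: take 17 from right. Merged: [1, 2, 3, 4, 11, 17]
Compare 21 vs 25: take 21 from left. Merged: [1, 2, 3, 4, 11, 17, 21]
Append remaining from right: [25]. Merged: [1, 2, 3, 4, 11, 17, 21, 25]

Final merged array: [1, 2, 3, 4, 11, 17, 21, 25]
Total comparisons: 7

The merged array is [1, 2, 3, 4, 11, 17, 21, 25], requiring 7 comparisons. The merge step runs in O(n) time where n is the total number of elements.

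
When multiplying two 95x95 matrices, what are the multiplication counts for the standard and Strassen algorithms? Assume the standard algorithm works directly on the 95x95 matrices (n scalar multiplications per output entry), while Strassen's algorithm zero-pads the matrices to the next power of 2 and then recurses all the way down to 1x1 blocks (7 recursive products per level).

Matrix multiplication for 95x95 matrices:

Strassen's algorithm requires power-of-2 dimensions. Pad 95x95 to 128x128 (next power of 2).

Standard algorithm: 95^3 = 857375 multiplications
Strassen's algorithm: 7^(log2(128)) = 7^7 = 823543 multiplications
Savings: 857375 - 823543 = 33832 multiplications

Standard: 857375 multiplications (95^3). Strassen: 823543 multiplications (7^7, after padding to 128x128). Strassen reduces 8 recursive multiplications to 7 at each level.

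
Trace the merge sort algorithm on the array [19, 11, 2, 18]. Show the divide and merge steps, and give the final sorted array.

Merge sort trace:

Split: [19, 11, 2, 18] -> [19, 11] and [2, 18]
  Split: [19, 11] -> [19] and [11]
  Merge: [19] + [11] -> [11, 19]
  Split: [2, 18] -> [2] and [18]
  Merge: [2] + [18] -> [2, 18]
Merge: [11, 19] + [2, 18] -> [2, 11, 18, 19]

Final sorted array: [2, 11, 18, 19]

The merge sort proceeds by recursively splitting the array and merging sorted halves.
After all merges, the sorted array is [2, 11, 18, 19].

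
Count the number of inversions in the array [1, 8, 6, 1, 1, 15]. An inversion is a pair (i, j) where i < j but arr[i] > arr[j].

Finding inversions in [1, 8, 6, 1, 1, 15]:

(1, 2): arr[1]=8 > arr[2]=6
(1, 3): arr[1]=8 > arr[3]=1
(1, 4): arr[1]=8 > arr[4]=1
(2, 3): arr[2]=6 > arr[3]=1
(2, 4): arr[2]=6 > arr[4]=1

Total inversions: 5

The array has 5 inversion(s): (1,2), (1,3), (1,4), (2,3), (2,4). Each pair (i,j) satisfies i < j and arr[i] > arr[j].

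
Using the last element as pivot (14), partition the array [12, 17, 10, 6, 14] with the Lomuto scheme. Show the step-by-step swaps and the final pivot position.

Lomuto partition with pivot = 14:

Initial array: [12, 17, 10, 6, 14]

arr[0]=12 <= 14: swap with position 0, array becomes [12, 17, 10, 6, 14]
arr[1]=17 > 14: no swap
arr[2]=10 <= 14: swap with position 1, array becomes [12, 10, 17, 6, 14]
arr[3]=6 <= 14: swap with position 2, array becomes [12, 10, 6, 17, 14]

Place pivot at position 3: [12, 10, 6, 14, 17]
Pivot position: 3

After partitioning with pivot 14, the array becomes [12, 10, 6, 14, 17]. The pivot is placed at index 3. All elements to the left of the pivot are <= 14, and all elements to the right are > 14.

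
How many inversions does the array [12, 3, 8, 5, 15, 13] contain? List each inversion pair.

Finding inversions in [12, 3, 8, 5, 15, 13]:

(0, 1): arr[0]=12 > arr[1]=3
(0, 2): arr[0]=12 > arr[2]=8
(0, 3): arr[0]=12 > arr[3]=5
(2, 3): arr[2]=8 > arr[3]=5
(4, 5): arr[4]=15 > arr[5]=13

Total inversions: 5

The array has 5 inversion(s): (0,1), (0,2), (0,3), (2,3), (4,5). Each pair (i,j) satisfies i < j and arr[i] > arr[j].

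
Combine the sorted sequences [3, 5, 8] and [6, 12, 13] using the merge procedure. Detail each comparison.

Merging process:

Compare 3 vs 6: take 3 from left. Merged: [3]
Compare 5 vs 6: take 5 from left. Merged: [3, 5]
Compare 8 vs 6: take 6 from right. Merged: [3, 5, 6]
Compare 8 vs 12: take 8 from left. Merged: [3, 5, 6, 8]
Append remaining from right: [12, 13]. Merged: [3, 5, 6, 8, 12, 13]

Final merged array: [3, 5, 6, 8, 12, 13]
Total comparisons: 4

The merged array is [3, 5, 6, 8, 12, 13], requiring 4 comparisons. The merge step runs in O(n) time where n is the total number of elements.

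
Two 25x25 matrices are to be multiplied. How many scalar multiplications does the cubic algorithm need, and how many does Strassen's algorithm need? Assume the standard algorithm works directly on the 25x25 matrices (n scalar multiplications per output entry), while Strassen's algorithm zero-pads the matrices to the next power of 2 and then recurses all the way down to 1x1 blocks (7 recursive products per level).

Matrix multiplication for 25x25 matrices:

Strassen's algorithm requires power-of-2 dimensions. Pad 25x25 to 32x32 (next power of 2).

Standard algorithm: 25^3 = 15625 multiplications
Strassen's algorithm: 7^(log2(32)) = 7^5 = 16807 multiplications
Difference: 15625 - 16807 = -1182 (Strassen uses MORE here due to padding overhead — for small or just-over-power-of-2 n, padding can outweigh the per-level savings)

Standard: 15625 multiplications (25^3). Strassen: 16807 multiplications (7^5, after padding to 32x32). Strassen reduces 8 recursive multiplications to 7 at each level.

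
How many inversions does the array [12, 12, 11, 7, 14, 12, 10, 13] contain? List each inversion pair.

Finding inversions in [12, 12, 11, 7, 14, 12, 10, 13]:

(0, 2): arr[0]=12 > arr[2]=11
(0, 3): arr[0]=12 > arr[3]=7
(0, 6): arr[0]=12 > arr[6]=10
(1, 2): arr[1]=12 > arr[2]=11
(1, 3): arr[1]=12 > arr[3]=7
(1, 6): arr[1]=12 > arr[6]=10
(2, 3): arr[2]=11 > arr[3]=7
(2, 6): arr[2]=11 > arr[6]=10
(4, 5): arr[4]=14 > arr[5]=12
(4, 6): arr[4]=14 > arr[6]=10
(4, 7): arr[4]=14 > arr[7]=13
(5, 6): arr[5]=12 > arr[6]=10

Total inversions: 12

The array has 12 inversion(s): (0,2), (0,3), (0,6), (1,2), (1,3), (1,6), (2,3), (2,6), (4,5), (4,6), (4,7), (5,6). Each pair (i,j) satisfies i < j and arr[i] > arr[j].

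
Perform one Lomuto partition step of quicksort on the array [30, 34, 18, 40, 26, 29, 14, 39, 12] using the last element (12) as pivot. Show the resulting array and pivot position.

Lomuto partition with pivot = 12:

Initial array: [30, 34, 18, 40, 26, 29, 14, 39, 12]

arr[0]=30 > 12: no swap
arr[1]=34 > 12: no swap
arr[2]=18 > 12: no swap
arr[3]=40 > 12: no swap
arr[4]=26 > 12: no swap
arr[5]=29 > 12: no swap
arr[6]=14 > 12: no swap
arr[7]=39 > 12: no swap

Place pivot at position 0: [12, 34, 18, 40, 26, 29, 14, 39, 30]
Pivot position: 0

After partitioning with pivot 12, the array becomes [12, 34, 18, 40, 26, 29, 14, 39, 30]. The pivot is placed at index 0. All elements to the left of the pivot are <= 12, and all elements to the right are > 12.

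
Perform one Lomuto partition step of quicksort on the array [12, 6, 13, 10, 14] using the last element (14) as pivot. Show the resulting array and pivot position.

Lomuto partition with pivot = 14:

Initial array: [12, 6, 13, 10, 14]

arr[0]=12 <= 14: swap with position 0, array becomes [12, 6, 13, 10, 14]
arr[1]=6 <= 14: swap with position 1, array becomes [12, 6, 13, 10, 14]
arr[2]=13 <= 14: swap with position 2, array becomes [12, 6, 13, 10, 14]
arr[3]=10 <= 14: swap with position 3, array becomes [12, 6, 13, 10, 14]

Place pivot at position 4: [12, 6, 13, 10, 14]
Pivot position: 4

After partitioning with pivot 14, the array becomes [12, 6, 13, 10, 14]. The pivot is placed at index 4. All elements to the left of the pivot are <= 14, and all elements to the right are > 14.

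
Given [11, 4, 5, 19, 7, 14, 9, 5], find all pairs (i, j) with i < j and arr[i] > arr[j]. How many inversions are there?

Finding inversions in [11, 4, 5, 19, 7, 14, 9, 5]:

(0, 1): arr[0]=11 > arr[1]=4
(0, 2): arr[0]=11 > arr[2]=5
(0, 4): arr[0]=11 > arr[4]=7
(0, 6): arr[0]=11 > arr[6]=9
(0, 7): arr[0]=11 > arr[7]=5
(3, 4): arr[3]=19 > arr[4]=7
(3, 5): arr[3]=19 > arr[5]=14
(3, 6): arr[3]=19 > arr[6]=9
(3, 7): arr[3]=19 > arr[7]=5
(4, 7): arr[4]=7 > arr[7]=5
(5, 6): arr[5]=14 > arr[6]=9
(5, 7): arr[5]=14 > arr[7]=5
(6, 7): arr[6]=9 > arr[7]=5

Total inversions: 13

The array has 13 inversion(s): (0,1), (0,2), (0,4), (0,6), (0,7), (3,4), (3,5), (3,6), (3,7), (4,7), (5,6), (5,7), (6,7). Each pair (i,j) satisfies i < j and arr[i] > arr[j].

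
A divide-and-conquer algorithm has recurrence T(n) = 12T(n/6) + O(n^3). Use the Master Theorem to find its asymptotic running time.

Master Theorem for T(n) = 12T(n/6) + O(n^3):

a = 12, b = 6, c = 3
log_b(a) = log_6(12) = 1.3869

Case 3: c = 3 > log_6(12) = 1.3869
T(n) = O(n^3) = O(n^3)

For T(n) = 12T(n/6) + O(n^3): log_6(12) = 1.3869. This is Case 3 of the Master Theorem (c > log_b(a), work dominated by root), giving O(n^3).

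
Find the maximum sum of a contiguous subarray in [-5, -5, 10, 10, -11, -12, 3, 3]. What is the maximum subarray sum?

Using Kadane's algorithm on [-5, -5, 10, 10, -11, -12, 3, 3]:

Scanning through the array:
Position 1 (value -5): max_ending_here = -5, max_so_far = -5
Position 2 (value 10): max_ending_here = 10, max_so_far = 10
Position 3 (value 10): max_ending_here = 20, max_so_far = 20
Position 4 (value -11): max_ending_here = 9, max_so_far = 20
Position 5 (value -12): max_ending_here = -3, max_so_far = 20
Position 6 (value 3): max_ending_here = 3, max_so_far = 20
Position 7 (value 3): max_ending_here = 6, max_so_far = 20

Maximum subarray: [10, 10]
Maximum sum: 20

The maximum subarray is [10, 10] with sum 20. This subarray runs from index 2 to index 3.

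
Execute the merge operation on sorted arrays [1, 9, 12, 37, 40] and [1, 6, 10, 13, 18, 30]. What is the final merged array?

Merging process:

Compare 1 vs 1: take 1 from left. Merged: [1]
Compare 9 vs 1: take 1 from right. Merged: [1, 1]
Compare 9 vs 6: take 6 from right. Merged: [1, 1, 6]
Compare 9 vs 10: take 9 from left. Merged: [1, 1, 6, 9]
Compare 12 vs 10: take 10 from right. Merged: [1, 1, 6, 9, 10]
Compare 12 vs 13: take 12 from left. Merged: [1, 1, 6, 9, 10, 12]
Compare 37 vs 13: take 13 from right. Merged: [1, 1, 6, 9, 10, 12, 13]
Compare 37 vs 18: take 18 from right. Merged: [1, 1, 6, 9, 10, 12, 13, 18]
Compare 37 vs 30: take 30 from right. Merged: [1, 1, 6, 9, 10, 12, 13, 18, 30]
Append remaining from left: [37, 40]. Merged: [1, 1, 6, 9, 10, 12, 13, 18, 30, 37, 40]

Final merged array: [1, 1, 6, 9, 10, 12, 13, 18, 30, 37, 40]
Total comparisons: 9

The merged array is [1, 1, 6, 9, 10, 12, 13, 18, 30, 37, 40], requiring 9 comparisons. The merge step runs in O(n) time where n is the total number of elements.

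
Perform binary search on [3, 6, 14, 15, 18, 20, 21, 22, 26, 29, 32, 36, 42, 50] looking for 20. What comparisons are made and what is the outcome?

Binary search for 20 in [3, 6, 14, 15, 18, 20, 21, 22, 26, 29, 32, 36, 42, 50]:

lo=0, hi=13, mid=6, arr[mid]=21 -> 21 > 20, search left half
lo=0, hi=5, mid=2, arr[mid]=14 -> 14 < 20, search right half
lo=3, hi=5, mid=4, arr[mid]=18 -> 18 < 20, search right half
lo=5, hi=5, mid=5, arr[mid]=20 -> Found target at index 5!

Binary search finds 20 at index 5 after 4 comparisons. The search repeatedly halves the search space by comparing with the middle element.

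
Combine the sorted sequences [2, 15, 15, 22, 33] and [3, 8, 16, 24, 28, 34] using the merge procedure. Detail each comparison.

Merging process:

Compare 2 vs 3: take 2 from left. Merged: [2]
Compare 15 vs 3: take 3 from right. Merged: [2, 3]
Compare 15 vs 8: take 8 from right. Merged: [2, 3, 8]
Compare 15 vs 16: take 15 from left. Merged: [2, 3, 8, 15]
Compare 15 vs 16: take 15 from left. Merged: [2, 3, 8, 15, 15]
Compare 22 vs 16: take 16 from right. Merged: [2, 3, 8, 15, 15, 16]
Compare 22 vs 24: take 22 from left. Merged: [2, 3, 8, 15, 15, 16, 22]
Compare 33 vs 24: take 24 from right. Merged: [2, 3, 8, 15, 15, 16, 22, 24]
Compare 33 vs 28: take 28 from right. Merged: [2, 3, 8, 15, 15, 16, 22, 24, 28]
Compare 33 vs 34: take 33 from left. Merged: [2, 3, 8, 15, 15, 16, 22, 24, 28, 33]
Append remaining from right: [34]. Merged: [2, 3, 8, 15, 15, 16, 22, 24, 28, 33, 34]

Final merged array: [2, 3, 8, 15, 15, 16, 22, 24, 28, 33, 34]
Total comparisons: 10

The merged array is [2, 3, 8, 15, 15, 16, 22, 24, 28, 33, 34], requiring 10 comparisons. The merge step runs in O(n) time where n is the total number of elements.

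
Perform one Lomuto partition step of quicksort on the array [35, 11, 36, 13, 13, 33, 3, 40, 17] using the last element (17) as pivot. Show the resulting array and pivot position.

Lomuto partition with pivot = 17:

Initial array: [35, 11, 36, 13, 13, 33, 3, 40, 17]

arr[0]=35 > 17: no swap
arr[1]=11 <= 17: swap with position 0, array becomes [11, 35, 36, 13, 13, 33, 3, 40, 17]
arr[2]=36 > 17: no swap
arr[3]=13 <= 17: swap with position 1, array becomes [11, 13, 36, 35, 13, 33, 3, 40, 17]
arr[4]=13 <= 17: swap with position 2, array becomes [11, 13, 13, 35, 36, 33, 3, 40, 17]
arr[5]=33 > 17: no swap
arr[6]=3 <= 17: swap with position 3, array becomes [11, 13, 13, 3, 36, 33, 35, 40, 17]
arr[7]=40 > 17: no swap

Place pivot at position 4: [11, 13, 13, 3, 17, 33, 35, 40, 36]
Pivot position: 4

After partitioning with pivot 17, the array becomes [11, 13, 13, 3, 17, 33, 35, 40, 36]. The pivot is placed at index 4. All elements to the left of the pivot are <= 17, and all elements to the right are > 17.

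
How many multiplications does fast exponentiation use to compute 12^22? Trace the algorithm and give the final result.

Computing 12^22 by squaring (build up from 12^1; each line after the first costs one multiplication):

12^1 = 12
12^2 = (12^1)^2 = 12^2 = 144
12^4 = (12^2)^2 = 144^2 = 20736
12^5 = 12 * 12^4 = 12 * 20736 = 248832
12^10 = (12^5)^2 = 248832^2 = 61917364224
12^11 = 12 * 12^10 = 12 * 61917364224 = 743008370688
12^22 = (12^11)^2 = 743008370688^2 = 552061438912436417593344

Result: 552061438912436417593344
Multiplications needed: 6 (6 lines after 12^1)

12^22 = 552061438912436417593344. Using exponentiation by squaring, this requires 6 multiplications. The key idea: if the exponent is even, square the half-power; if odd, multiply by the base once.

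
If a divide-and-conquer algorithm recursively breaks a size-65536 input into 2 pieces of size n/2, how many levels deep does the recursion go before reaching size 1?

For divide and conquer with division factor 2:

Problem sizes at each level:
Level 0: 65536
Level 1: 32768
Level 2: 16384
Level 3: 8192
Level 4: 4096
Level 5: 2048
Level 6: 1024
Level 7: 512
Level 8: 256
Level 9: 128
Level 10: 64
Level 11: 32
Level 12: 16
Level 13: 8
Level 14: 4
Level 15: 2
Level 16: 1

The root is level 0 and the size-1 base case is level 16 (the tree spans levels 0 through 16, i.e. 17 levels counting the root), so the depth is the number of divisions: log_2(65536) = 16

The recursion tree depth is log_2(65536) = 16. At each level, the problem size is divided by 2, so it takes 16 divisions to reduce to a base case of size 1. The algorithm makes 2 recursive calls at each level.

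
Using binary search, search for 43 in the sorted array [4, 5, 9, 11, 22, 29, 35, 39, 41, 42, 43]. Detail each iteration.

Binary search for 43 in [4, 5, 9, 11, 22, 29, 35, 39, 41, 42, 43]:

lo=0, hi=10, mid=5, arr[mid]=29 -> 29 < 43, search right half
lo=6, hi=10, mid=8, arr[mid]=41 -> 41 < 43, search right half
lo=9, hi=10, mid=9, arr[mid]=42 -> 42 < 43, search right half
lo=10, hi=10, mid=10, arr[mid]=43 -> Found target at index 10!

Binary search finds 43 at index 10 after 4 comparisons. The search repeatedly halves the search space by comparing with the middle element.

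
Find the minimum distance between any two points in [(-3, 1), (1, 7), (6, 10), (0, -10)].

Computing all pairwise distances among 4 points:

d((-3, 1), (1, 7)) = 7.2111
d((-3, 1), (6, 10)) = 12.7279
d((-3, 1), (0, -10)) = 11.4018
d((1, 7), (6, 10)) = 5.831 <-- minimum
d((1, 7), (0, -10)) = 17.0294
d((6, 10), (0, -10)) = 20.8806

Closest pair: (1, 7) and (6, 10) with distance 5.831

The closest pair is (1, 7) and (6, 10) with Euclidean distance 5.831. For 4 points, brute-force pairwise comparison is shown above. For large n, the divide-and-conquer algorithm (sort by x, recurse on halves, check the dividing strip) achieves O(n log n).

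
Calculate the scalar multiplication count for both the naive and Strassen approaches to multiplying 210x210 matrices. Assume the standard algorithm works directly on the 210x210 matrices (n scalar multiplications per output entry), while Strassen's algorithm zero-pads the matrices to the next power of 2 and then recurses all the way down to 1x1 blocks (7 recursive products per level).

Matrix multiplication for 210x210 matrices:

Strassen's algorithm requires power-of-2 dimensions. Pad 210x210 to 256x256 (next power of 2).

Standard algorithm: 210^3 = 9261000 multiplications
Strassen's algorithm: 7^(log2(256)) = 7^8 = 5764801 multiplications
Savings: 9261000 - 5764801 = 3496199 multiplications

Standard: 9261000 multiplications (210^3). Strassen: 5764801 multiplications (7^8, after padding to 256x256). Strassen reduces 8 recursive multiplications to 7 at each level.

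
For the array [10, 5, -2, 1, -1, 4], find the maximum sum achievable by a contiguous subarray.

Using Kadane's algorithm on [10, 5, -2, 1, -1, 4]:

Scanning through the array:
Position 1 (value 5): max_ending_here = 15, max_so_far = 15
Position 2 (value -2): max_ending_here = 13, max_so_far = 15
Position 3 (value 1): max_ending_here = 14, max_so_far = 15
Position 4 (value -1): max_ending_here = 13, max_so_far = 15
Position 5 (value 4): max_ending_here = 17, max_so_far = 17

Maximum subarray: [10, 5, -2, 1, -1, 4]
Maximum sum: 17

The maximum subarray is [10, 5, -2, 1, -1, 4] with sum 17. This subarray runs from index 0 to index 5.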